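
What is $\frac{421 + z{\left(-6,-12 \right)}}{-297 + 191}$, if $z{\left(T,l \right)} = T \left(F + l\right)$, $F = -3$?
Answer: $- \frac{511}{106} \approx -4.8208$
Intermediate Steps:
$z{\left(T,l \right)} = T \left(-3 + l\right)$
$\frac{421 + z{\left(-6,-12 \right)}}{-297 + 191} = \frac{421 - 6 \left(-3 - 12\right)}{-297 + 191} = \frac{421 - -90}{-106} = \left(421 + 90\right) \left(- \frac{1}{106}\right) = 511 \left(- \frac{1}{106}\right) = - \frac{511}{106}$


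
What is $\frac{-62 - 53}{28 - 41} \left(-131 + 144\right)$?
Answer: $115$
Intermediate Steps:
$\frac{-62 - 53}{28 - 41} \left(-131 + 144\right) = - \frac{115}{-13} \cdot 13 = \left(-115\right) \left(- \frac{1}{13}\right) 13 = \frac{115}{13} \cdot 13 = 115$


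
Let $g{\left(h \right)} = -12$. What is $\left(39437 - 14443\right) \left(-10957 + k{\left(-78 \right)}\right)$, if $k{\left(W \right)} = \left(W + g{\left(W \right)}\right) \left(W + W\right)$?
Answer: $77056502$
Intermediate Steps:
$k{\left(W \right)} = 2 W \left(-12 + W\right)$ ($k{\left(W \right)} = \left(W - 12\right) \left(W + W\right) = \left(-12 + W\right) 2 W = 2 W \left(-12 + W\right)$)
$\left(39437 - 14443\right) \left(-10957 + k{\left(-78 \right)}\right) = \left(39437 - 14443\right) \left(-10957 + 2 \left(-78\right) \left(-12 - 78\right)\right) = \left(39437 + \left(-18674 + \left(-385 + 4616\right)\right)\right) \left(-10957 + 2 \left(-78\right) \left(-90\right)\right) = \left(39437 + \left(-18674 + 4231\right)\right) \left(-10957 + 14040\right) = \left(39437 - 14443\right) 3083 = 24994 \cdot 3083 = 77056502$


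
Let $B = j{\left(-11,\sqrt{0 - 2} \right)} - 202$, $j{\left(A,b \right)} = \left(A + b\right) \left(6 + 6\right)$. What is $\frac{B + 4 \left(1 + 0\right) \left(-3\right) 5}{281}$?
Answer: $- \frac{394}{281} + \frac{12 i \sqrt{2}}{281} \approx -1.4021 + 0.060393 i$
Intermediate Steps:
$j{\left(A,b \right)} = 12 A + 12 b$ ($j{\left(A,b \right)} = \left(A + b\right) 12 = 12 A + 12 b$)
$B = -334 + 12 i \sqrt{2}$ ($B = \left(12 \left(-11\right) + 12 \sqrt{0 - 2}\right) - 202 = \left(-132 + 12 \sqrt{-2}\right) - 202 = \left(-132 + 12 i \sqrt{2}\right) - 202 = -334 + 12 i \sqrt{2} \approx -334.0 + 16.971 i$)
$\frac{B + 4 \left(1 + 0\right) \left(-3\right) 5}{281} = \frac{\left(-334 + 12 i \sqrt{2}\right) + 4 \left(1 + 0\right) \left(-3\right) 5}{281} = \left(\left(-334 + 12 i \sqrt{2}\right) + 4 \cdot 1 \left(-3\right) 5\right) \frac{1}{281} = \left(\left(-334 + 12 i \sqrt{2}\right) + 4 \left(-3\right) 5\right) \frac{1}{281} = \left(\left(-334 + 12 i \sqrt{2}\right) - 60\right) \frac{1}{281} = \left(-394 + 12 i \sqrt{2}\right) \frac{1}{281} = - \frac{394}{281} + \frac{12 i \sqrt{2}}{281}$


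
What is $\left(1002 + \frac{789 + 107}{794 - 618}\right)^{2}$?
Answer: $\frac{122722084}{121} \approx 1.0142 \cdot 10^{6}$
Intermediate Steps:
$\left(1002 + \frac{789 + 107}{794 - 618}\right)^{2} = \left(1002 + \frac{896}{176}\right)^{2} = \left(1002 + 896 \cdot \frac{1}{176}\right)^{2} = \left(1002 + \frac{56}{11}\right)^{2} = \left(\frac{11078}{11}\right)^{2} = \frac{122722084}{121}$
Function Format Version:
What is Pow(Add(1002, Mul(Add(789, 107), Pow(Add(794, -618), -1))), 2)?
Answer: Rational(122722084, 121) ≈ 1.0142e+6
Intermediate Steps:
Pow(Add(1002, Mul(Add(789, 107), Pow(Add(794, -618), -1))), 2) = Pow(Add(1002, Mul(896, Pow(176, -1))), 2) = Pow(Add(1002, Mul(896, Rational(1, 176))), 2) = Pow(Add(1002, Rational(56, 11)), 2) = Pow(Rational(11078, 11), 2) = Rational(122722084, 121)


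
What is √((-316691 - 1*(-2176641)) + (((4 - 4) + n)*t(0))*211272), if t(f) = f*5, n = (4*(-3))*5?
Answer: 5*√74398 ≈ 1363.8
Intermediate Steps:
n = -60 (n = -12*5 = -60)
t(f) = 5*f
√((-316691 - 1*(-2176641)) + (((4 - 4) + n)*t(0))*211272) = √((-316691 - 1*(-2176641)) + (((4 - 4) - 60)*(5*0))*211272) = √((-316691 + 2176641) + ((0 - 60)*0)*211272) = √(1859950 - 60*0*211272) = √(1859950 + 0*211272) = √(1859950 + 0) = √1859950 = 5*√74398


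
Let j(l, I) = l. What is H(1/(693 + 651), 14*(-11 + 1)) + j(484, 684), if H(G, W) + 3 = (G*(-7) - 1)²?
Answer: 17768833/36864 ≈ 482.01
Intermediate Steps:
H(G, W) = -3 + (-1 - 7*G)² (H(G, W) = -3 + (G*(-7) - 1)² = -3 + (-7*G - 1)² = -3 + (-1 - 7*G)²)
H(1/(693 + 651), 14*(-11 + 1)) + j(484, 684) = (-3 + (1 + 7/(693 + 651))²) + 484 = (-3 + (1 + 7/1344)²) + 484 = (-3 + (1 + 7*(1/1344))²) + 484 = (-3 + (1 + 1/192)²) + 484 = (-3 + (193/192)²) + 484 = (-3 + 37249/36864) + 484 = -73343/36864 + 484 = 17768833/36864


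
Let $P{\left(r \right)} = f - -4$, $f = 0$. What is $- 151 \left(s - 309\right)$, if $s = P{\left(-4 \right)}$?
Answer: $46055$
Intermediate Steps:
$P{\left(r \right)} = 4$ ($P{\left(r \right)} = 0 - -4 = 0 + 4 = 4$)
$s = 4$
$- 151 \left(s - 309\right) = - 151 \left(4 - 309\right) = \left(-151\right) \left(-305\right) = 46055$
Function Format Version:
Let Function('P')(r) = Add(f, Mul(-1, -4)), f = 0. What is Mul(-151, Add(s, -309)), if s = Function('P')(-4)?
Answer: 46055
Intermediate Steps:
Function('P')(r) = 4 (Function('P')(r) = Add(0, Mul(-1, -4)) = Add(0, 4) = 4)
s = 4
Mul(-151, Add(s, -309)) = Mul(-151, Add(4, -309)) = Mul(-151, -305) = 46055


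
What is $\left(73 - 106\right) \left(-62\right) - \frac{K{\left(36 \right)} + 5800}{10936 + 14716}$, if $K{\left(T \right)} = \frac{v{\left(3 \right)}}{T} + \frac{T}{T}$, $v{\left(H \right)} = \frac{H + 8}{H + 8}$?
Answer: $\frac{1889214875}{923472} \approx 2045.8$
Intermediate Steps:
$v{\left(H \right)} = 1$ ($v{\left(H \right)} = \frac{8 + H}{8 + H} = 1$)
$K{\left(T \right)} = 1 + \frac{1}{T}$ ($K{\left(T \right)} = 1 \frac{1}{T} + \frac{T}{T} = \frac{1}{T} + 1 = 1 + \frac{1}{T}$)
$\left(73 - 106\right) \left(-62\right) - \frac{K{\left(36 \right)} + 5800}{10936 + 14716} = \left(73 - 106\right) \left(-62\right) - \frac{\frac{1 + 36}{36} + 5800}{10936 + 14716} = \left(-33\right) \left(-62\right) - \frac{\frac{1}{36} \cdot 37 + 5800}{25652} = 2046 - \left(\frac{37}{36} + 5800\right) \frac{1}{25652} = 2046 - \frac{208837}{36} \cdot \frac{1}{25652} = 2046 - \frac{208837}{923472} = \frac{1889214875}{923472}$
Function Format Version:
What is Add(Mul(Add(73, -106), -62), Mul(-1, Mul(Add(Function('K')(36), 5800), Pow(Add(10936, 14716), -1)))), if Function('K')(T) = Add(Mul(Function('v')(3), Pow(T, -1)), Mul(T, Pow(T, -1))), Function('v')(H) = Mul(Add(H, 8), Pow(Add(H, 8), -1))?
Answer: Rational(1889214875, 923472) ≈ 2045.8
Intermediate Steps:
Function('v')(H) = 1 (Function('v')(H) = Mul(Add(8, H), Pow(Add(8, H), -1)) = 1)
Function('K')(T) = Add(1, Pow(T, -1)) (Function('K')(T) = Add(Mul(1, Pow(T, -1)), Mul(T, Pow(T, -1))) = Add(Pow(T, -1), 1) = Add(1, Pow(T, -1)))
Add(Mul(Add(73, -106), -62), Mul(-1, Mul(Add(Function('K')(36), 5800), Pow(Add(10936, 14716), -1)))) = Add(Mul(Add(73, -106), -62), Mul(-1, Mul(Add(Mul(Pow(36, -1), Add(1, 36)), 5800), Pow(Add(10936, 14716), -1)))) = Add(Mul(-33, -62), Mul(-1, Mul(Add(Mul(Rational(1, 36), 37), 5800), Pow(25652, -1)))) = Add(2046, Mul(-1, Mul(Add(Rational(37, 36), 5800), Rational(1, 25652)))) = Add(2046, Mul(-1, Mul(Rational(208837, 36), Rational(1, 25652)))) = Add(2046, Mul(-1, Rational(208837, 923472))) = Add(2046, Rational(-208837, 923472)) = Rational(1889214875, 923472)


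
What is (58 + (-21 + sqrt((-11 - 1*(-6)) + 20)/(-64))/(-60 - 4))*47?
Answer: 175451/64 + 47*sqrt(15)/4096 ≈ 2741.5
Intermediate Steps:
(58 + (-21 + sqrt((-11 - 1*(-6)) + 20)/(-64))/(-60 - 4))*47 = (58 + (-21 + sqrt((-11 + 6) + 20)*(-1/64))/(-64))*47 = (58 + (-21 + sqrt(-5 + 20)*(-1/64))*(-1/64))*47 = (58 + (-21 + sqrt(15)*(-1/64))*(-1/64))*47 = (58 + (-21 - sqrt(15)/64)*(-1/64))*47 = (58 + (21/64 + sqrt(15)/4096))*47 = (3733/64 + sqrt(15)/4096)*47 = 175451/64 + 47*sqrt(15)/4096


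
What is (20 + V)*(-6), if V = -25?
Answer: 30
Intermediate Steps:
(20 + V)*(-6) = (20 - 25)*(-6) = -5*(-6) = 30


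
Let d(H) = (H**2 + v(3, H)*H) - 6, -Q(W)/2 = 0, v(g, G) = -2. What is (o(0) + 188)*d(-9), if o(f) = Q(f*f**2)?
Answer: 17484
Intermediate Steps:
Q(W) = 0 (Q(W) = -2*0 = 0)
o(f) = 0
d(H) = -6 + H**2 - 2*H (d(H) = (H**2 - 2*H) - 6 = -6 + H**2 - 2*H)
(o(0) + 188)*d(-9) = (0 + 188)*(-6 + (-9)**2 - 2*(-9)) = 188*(-6 + 81 + 18) = 188*93 = 17484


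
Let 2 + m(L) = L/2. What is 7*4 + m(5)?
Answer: 57/2 ≈ 28.500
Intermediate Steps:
m(L) = -2 + L/2
7*4 + m(5) = 7*4 + (-2 + (½)*5) = 28 + (-2 + 5/2) = 28 + ½ = 57/2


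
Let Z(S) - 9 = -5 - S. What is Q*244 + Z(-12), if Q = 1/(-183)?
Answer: 44/3 ≈ 14.667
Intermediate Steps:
Q = -1/183 ≈ -0.0054645
Z(S) = 4 - S (Z(S) = 9 + (-5 - S) = 4 - S)
Q*244 + Z(-12) = -1/183*244 + (4 - 1*(-12)) = -4/3 + (4 + 12) = -4/3 + 16 = 44/3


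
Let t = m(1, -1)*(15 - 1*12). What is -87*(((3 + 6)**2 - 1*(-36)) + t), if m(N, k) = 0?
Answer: -10179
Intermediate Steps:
t = 0 (t = 0*(15 - 1*12) = 0*(15 - 12) = 0*3 = 0)
-87*(((3 + 6)**2 - 1*(-36)) + t) = -87*(((3 + 6)**2 - 1*(-36)) + 0) = -87*((9**2 + 36) + 0) = -87*((81 + 36) + 0) = -87*(117 + 0) = -87*117 = -10179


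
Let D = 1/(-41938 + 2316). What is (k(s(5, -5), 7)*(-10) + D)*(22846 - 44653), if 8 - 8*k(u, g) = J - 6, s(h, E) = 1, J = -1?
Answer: 32401429389/79244 ≈ 4.0888e+5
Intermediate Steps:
k(u, g) = 15/8 (k(u, g) = 1 - (-1 - 6)/8 = 1 - ⅛*(-7) = 1 + 7/8 = 15/8)
D = -1/39622 (D = 1/(-39622) = -1/39622 ≈ -2.5238e-5)
(k(s(5, -5), 7)*(-10) + D)*(22846 - 44653) = ((15/8)*(-10) - 1/39622)*(22846 - 44653) = (-75/4 - 1/39622)*(-21807) = -1485827/79244*(-21807) = 32401429389/79244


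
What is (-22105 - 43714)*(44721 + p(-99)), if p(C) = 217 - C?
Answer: -2964290303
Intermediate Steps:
(-22105 - 43714)*(44721 + p(-99)) = (-22105 - 43714)*(44721 + (217 - 1*(-99))) = -65819*(44721 + (217 + 99)) = -65819*(44721 + 316) = -65819*45037 = -2964290303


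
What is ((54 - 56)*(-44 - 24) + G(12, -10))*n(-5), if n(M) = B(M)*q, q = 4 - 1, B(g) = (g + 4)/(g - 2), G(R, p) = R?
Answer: 444/7 ≈ 63.429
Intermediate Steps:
B(g) = (4 + g)/(-2 + g)
q = 3
n(M) = 3*(4 + M)/(-2 + M) (n(M) = ((4 + M)/(-2 + M))*3 = 3*(4 + M)/(-2 + M))
((54 - 56)*(-44 - 24) + G(12, -10))*n(-5) = ((54 - 56)*(-44 - 24) + 12)*(3*(4 - 5)/(-2 - 5)) = (-2*(-68) + 12)*(3*(-1)/(-7)) = (136 + 12)*(3*(-⅐)*(-1)) = 148*(3/7) = 444/7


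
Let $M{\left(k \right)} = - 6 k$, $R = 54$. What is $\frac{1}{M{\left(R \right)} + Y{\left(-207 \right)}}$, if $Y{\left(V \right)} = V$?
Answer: $- \frac{1}{531} \approx -0.0018832$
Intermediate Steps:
$\frac{1}{M{\left(R \right)} + Y{\left(-207 \right)}} = \frac{1}{\left(-6\right) 54 - 207} = \frac{1}{-324 - 207} = \frac{1}{-531} = - \frac{1}{531}$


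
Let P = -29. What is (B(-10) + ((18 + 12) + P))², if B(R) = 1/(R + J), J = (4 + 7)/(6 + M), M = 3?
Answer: 4900/6241 ≈ 0.78513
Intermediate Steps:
J = 11/9 (J = (4 + 7)/(6 + 3) = 11/9 ≈ 1.2222)
B(R) = 1/(11/9 + R) (B(R) = 1/(R + 11/9) = 1/(11/9 + R))
(B(-10) + ((18 + 12) + P))² = (9/(11 + 9*(-10)) + ((18 + 12) - 29))² = (9/(11 - 90) + (30 - 29))² = (9/(-79) + 1)² = (9*(-1/79) + 1)² = (-9/79 + 1)² = (70/79)² = 4900/6241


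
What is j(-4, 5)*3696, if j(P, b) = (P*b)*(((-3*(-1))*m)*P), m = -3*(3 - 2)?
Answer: -2661120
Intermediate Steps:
m = -3 (m = -3*1 = -3)
j(P, b) = -9*b*P**2 (j(P, b) = (P*b)*((-3*(-1)*(-3))*P) = (P*b)*((3*(-3))*P) = (P*b)*(-9*P) = -9*b*P**2)
j(-4, 5)*3696 = -9*5*(-4)**2*3696 = -9*5*16*3696 = -720*3696 = -2661120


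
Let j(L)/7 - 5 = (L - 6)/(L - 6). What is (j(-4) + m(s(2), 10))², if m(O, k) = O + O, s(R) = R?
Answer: 2116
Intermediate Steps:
m(O, k) = 2*O
j(L) = 42 (j(L) = 35 + 7*((L - 6)/(L - 6)) = 35 + 7*((-6 + L)/(-6 + L)) = 35 + 7*1 = 35 + 7 = 42)
(j(-4) + m(s(2), 10))² = (42 + 2*2)² = (42 + 4)² = 46² = 2116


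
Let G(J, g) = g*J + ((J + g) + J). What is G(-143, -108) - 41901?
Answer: -26851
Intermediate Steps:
G(J, g) = g + 2*J + J*g (G(J, g) = J*g + (g + 2*J) = g + 2*J + J*g)
G(-143, -108) - 41901 = (-108 + 2*(-143) - 143*(-108)) - 41901 = (-108 - 286 + 15444) - 41901 = 15050 - 41901 = -26851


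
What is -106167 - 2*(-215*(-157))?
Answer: -173677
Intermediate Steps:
-106167 - 2*(-215*(-157)) = -106167 - 2*33755 = -106167 - 1*67510 = -106167 - 67510 = -173677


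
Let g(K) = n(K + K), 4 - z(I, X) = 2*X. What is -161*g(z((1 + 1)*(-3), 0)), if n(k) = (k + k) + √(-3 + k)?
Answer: -2576 - 161*√5 ≈ -2936.0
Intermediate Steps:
z(I, X) = 4 - 2*X
n(k) = √(-3 + k) + 2*k (n(k) = 2*k + √(-3 + k) = √(-3 + k) + 2*k)
g(K) = √(-3 + 2*K) + 4*K (g(K) = √(-3 + (K + K)) + 2*(K + K) = √(-3 + 2*K) + 2*(2*K) = √(-3 + 2*K) + 4*K)
-161*g(z((1 + 1)*(-3), 0)) = -161*(√(-3 + 2*(4 - 2*0)) + 4*(4 - 2*0)) = -161*(√(-3 + 2*(4 + 0)) + 4*(4 + 0)) = -161*(√(-3 + 2*4) + 4*4) = -161*(√(-3 + 8) + 16) = -161*(√5 + 16) = -161*(16 + √5) = -2576 - 161*√5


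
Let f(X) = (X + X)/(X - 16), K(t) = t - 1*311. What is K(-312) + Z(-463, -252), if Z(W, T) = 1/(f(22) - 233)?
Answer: -421774/677 ≈ -623.00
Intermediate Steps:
K(t) = -311 + t (K(t) = t - 311 = -311 + t)
f(X) = 2*X/(-16 + X) (f(X) = (2*X)/(-16 + X) = 2*X/(-16 + X))
Z(W, T) = -3/677 (Z(W, T) = 1/(2*22/(-16 + 22) - 233) = 1/(2*22/6 - 233) = 1/(2*22*(1/6) - 233) = 1/(22/3 - 233) = 1/(-677/3) = -3/677)
K(-312) + Z(-463, -252) = (-311 - 312) - 3/677 = -623 - 3/677 = -421774/677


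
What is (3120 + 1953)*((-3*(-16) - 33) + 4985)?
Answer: 25365000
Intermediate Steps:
(3120 + 1953)*((-3*(-16) - 33) + 4985) = 5073*((48 - 33) + 4985) = 5073*(15 + 4985) = 5073*5000 = 25365000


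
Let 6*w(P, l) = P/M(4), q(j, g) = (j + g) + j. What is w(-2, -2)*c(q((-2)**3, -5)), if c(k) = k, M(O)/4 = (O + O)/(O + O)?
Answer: 7/4 ≈ 1.7500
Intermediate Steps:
M(O) = 4 (M(O) = 4*((O + O)/(O + O)) = 4*((2*O)/((2*O))) = 4*((2*O)*(1/(2*O))) = 4*1 = 4)
q(j, g) = g + 2*j (q(j, g) = (g + j) + j = g + 2*j)
w(P, l) = P/24 (w(P, l) = (P/4)/6 = P/24)
w(-2, -2)*c(q((-2)**3, -5)) = ((1/24)*(-2))*(-5 + 2*(-2)**3) = -(-5 + 2*(-8))/12 = -(-5 - 16)/12 = -1/12*(-21) = 7/4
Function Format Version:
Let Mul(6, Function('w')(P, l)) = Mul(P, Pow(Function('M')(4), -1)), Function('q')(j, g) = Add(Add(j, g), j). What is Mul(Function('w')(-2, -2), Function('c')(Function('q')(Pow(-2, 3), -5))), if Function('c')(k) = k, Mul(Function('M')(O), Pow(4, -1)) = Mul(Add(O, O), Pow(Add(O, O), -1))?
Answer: Rational(7, 4) ≈ 1.7500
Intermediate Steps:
Function('M')(O) = 4 (Function('M')(O) = Mul(4, Mul(Add(O, O), Pow(Add(O, O), -1))) = Mul(4, Mul(Mul(2, O), Pow(Mul(2, O), -1))) = Mul(4, Mul(Mul(2, O), Mul(Rational(1, 2), Pow(O, -1)))) = Mul(4, 1) = 4)
Function('q')(j, g) = Add(g, Mul(2, j)) (Function('q')(j, g) = Add(Add(g, j), j) = Add(g, Mul(2, j)))
Function('w')(P, l) = Mul(Rational(1, 24), P) (Function('w')(P, l) = Mul(Rational(1, 6), Mul(P, Pow(4, -1))) = Mul(Rational(1, 6), Mul(P, Rational(1, 4))) = Mul(Rational(1, 6), Mul(Rational(1, 4), P)) = Mul(Rational(1, 24), P))
Mul(Function('w')(-2, -2), Function('c')(Function('q')(Pow(-2, 3), -5))) = Mul(Mul(Rational(1, 24), -2), Add(-5, Mul(2, Pow(-2, 3)))) = Mul(Rational(-1, 12), Add(-5, Mul(2, -8))) = Mul(Rational(-1, 12), Add(-5, -16)) = Mul(Rational(-1, 12), -21) = Rational(7, 4)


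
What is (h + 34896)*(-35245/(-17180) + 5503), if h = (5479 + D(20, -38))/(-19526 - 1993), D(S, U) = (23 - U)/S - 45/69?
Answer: 725979618484775681/3779118960 ≈ 1.9210e+8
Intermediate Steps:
D(S, U) = -15/23 + (23 - U)/S (D(S, U) = (23 - U)/S - 45*1/69 = (23 - U)/S - 15/23 = -15/23 + (23 - U)/S)
h = -840481/3299580 (h = (5479 + (23 - 1*(-38) - 15/23*20)/20)/(-19526 - 1993) = (5479 + (23 + 38 - 300/23)/20)/(-21519) = (5479 + (1/20)*(1103/23))*(-1/21519) = (5479 + 1103/460)*(-1/21519) = (2521443/460)*(-1/21519) = -840481/3299580 ≈ -0.25472)
(h + 34896)*(-35245/(-17180) + 5503) = (-840481/3299580 + 34896)*(-35245/(-17180) + 5503) = 115141303199*(-35245*(-1/17180) + 5503)/3299580 = 115141303199*(7049/3436 + 5503)/3299580 = (115141303199/3299580)*(18915357/3436) = 725979618484775681/3779118960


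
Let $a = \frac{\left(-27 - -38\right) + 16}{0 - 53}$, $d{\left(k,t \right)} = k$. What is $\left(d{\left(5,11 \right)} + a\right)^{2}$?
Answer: $\frac{56644}{2809} \approx 20.165$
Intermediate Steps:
$a = - \frac{27}{53}$ ($a = \frac{\left(-27 + 38\right) + 16}{-53} = \left(11 + 16\right) \left(- \frac{1}{53}\right) = 27 \left(- \frac{1}{53}\right) = - \frac{27}{53} \approx -0.50943$)
$\left(d{\left(5,11 \right)} + a\right)^{2} = \left(5 - \frac{27}{53}\right)^{2} = \left(\frac{238}{53}\right)^{2} = \frac{56644}{2809}$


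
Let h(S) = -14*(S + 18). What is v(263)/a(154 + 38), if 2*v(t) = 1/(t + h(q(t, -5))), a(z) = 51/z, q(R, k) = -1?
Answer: 32/425 ≈ 0.075294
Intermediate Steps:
h(S) = -252 - 14*S (h(S) = -14*(18 + S) = -252 - 14*S)
v(t) = 1/(2*(-238 + t)) (v(t) = 1/(2*(t + (-252 - 14*(-1)))) = 1/(2*(t + (-252 + 14))) = 1/(2*(t - 238)) = 1/(2*(-238 + t)))
v(263)/a(154 + 38) = (1/(2*(-238 + 263)))/((51/(154 + 38))) = ((1/2)/25)/((51/192)) = ((1/2)*(1/25))/((51*(1/192))) = 1/(50*(17/64)) = (1/50)*(64/17) = 32/425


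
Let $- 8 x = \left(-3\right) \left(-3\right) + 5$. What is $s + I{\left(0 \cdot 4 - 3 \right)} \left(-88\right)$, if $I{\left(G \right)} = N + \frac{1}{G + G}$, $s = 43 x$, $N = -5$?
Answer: $\frac{4553}{12} \approx 379.42$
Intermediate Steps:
$x = - \frac{7}{4}$ ($x = - \frac{\left(-3\right) \left(-3\right) + 5}{8} = - \frac{9 + 5}{8} = \left(- \frac{1}{8}\right) 14 = - \frac{7}{4} \approx -1.75$)
$s = - \frac{301}{4}$ ($s = 43 \left(- \frac{7}{4}\right) = - \frac{301}{4} \approx -75.25$)
$I{\left(G \right)} = -5 + \frac{1}{2 G}$ ($I{\left(G \right)} = -5 + \frac{1}{G + G} = -5 + \frac{1}{2 G}$)
$s + I{\left(0 \cdot 4 - 3 \right)} \left(-88\right) = - \frac{301}{4} + \left(-5 + \frac{1}{2 \left(0 \cdot 4 - 3\right)}\right) \left(-88\right) = - \frac{301}{4} + \left(-5 + \frac{1}{2 \left(0 - 3\right)}\right) \left(-88\right) = - \frac{301}{4} + \left(-5 + \frac{1}{2 \left(-3\right)}\right) \left(-88\right) = - \frac{301}{4} + \left(-5 + \frac{1}{2} \left(- \frac{1}{3}\right)\right) \left(-88\right) = - \frac{301}{4} + \left(-5 - \frac{1}{6}\right) \left(-88\right) = - \frac{301}{4} - - \frac{1364}{3} = - \frac{301}{4} + \frac{1364}{3} = \frac{4553}{12}$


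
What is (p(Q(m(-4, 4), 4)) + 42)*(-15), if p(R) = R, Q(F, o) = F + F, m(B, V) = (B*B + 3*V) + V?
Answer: -1590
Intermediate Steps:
m(B, V) = B² + 4*V (m(B, V) = (B² + 3*V) + V = B² + 4*V)
Q(F, o) = 2*F
(p(Q(m(-4, 4), 4)) + 42)*(-15) = (2*((-4)² + 4*4) + 42)*(-15) = (2*(16 + 16) + 42)*(-15) = (2*32 + 42)*(-15) = (64 + 42)*(-15) = 106*(-15) = -1590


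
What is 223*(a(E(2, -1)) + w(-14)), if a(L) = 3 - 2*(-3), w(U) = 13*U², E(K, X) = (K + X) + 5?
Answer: 570211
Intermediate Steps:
E(K, X) = 5 + K + X
a(L) = 9 (a(L) = 3 + 6 = 9)
223*(a(E(2, -1)) + w(-14)) = 223*(9 + 13*(-14)²) = 223*(9 + 13*196) = 223*(9 + 2548) = 223*2557 = 570211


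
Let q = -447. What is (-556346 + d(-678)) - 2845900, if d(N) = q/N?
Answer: -768907447/226 ≈ -3.4022e+6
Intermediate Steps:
d(N) = -447/N
(-556346 + d(-678)) - 2845900 = (-556346 - 447/(-678)) - 2845900 = (-556346 - 447*(-1/678)) - 2845900 = (-556346 + 149/226) - 2845900 = -125734047/226 - 2845900 = -768907447/226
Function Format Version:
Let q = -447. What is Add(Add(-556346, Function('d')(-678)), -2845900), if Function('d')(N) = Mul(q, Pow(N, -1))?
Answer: Rational(-768907447, 226) ≈ -3.4022e+6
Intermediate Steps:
Function('d')(N) = Mul(-447, Pow(N, -1))
Add(Add(-556346, Function('d')(-678)), -2845900) = Add(Add(-556346, Mul(-447, Pow(-678, -1))), -2845900) = Add(Add(-556346, Mul(-447, Rational(-1, 678))), -2845900) = Add(Add(-556346, Rational(149, 226)), -2845900) = Add(Rational(-125734047, 226), -2845900) = Rational(-768907447, 226)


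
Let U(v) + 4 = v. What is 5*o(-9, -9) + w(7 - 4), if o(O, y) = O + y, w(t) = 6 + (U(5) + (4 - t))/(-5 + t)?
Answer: -85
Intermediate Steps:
U(v) = -4 + v
w(t) = 6 + (5 - t)/(-5 + t) (w(t) = 6 + ((-4 + 5) + (4 - t))/(-5 + t) = 6 + (1 + (4 - t))/(-5 + t) = 6 + (5 - t)/(-5 + t))
5*o(-9, -9) + w(7 - 4) = 5*(-9 - 9) + 5 = 5*(-18) + 5 = -90 + 5 = -85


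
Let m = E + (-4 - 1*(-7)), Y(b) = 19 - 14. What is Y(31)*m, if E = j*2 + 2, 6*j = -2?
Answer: 65/3 ≈ 21.667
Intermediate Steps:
j = -⅓ (j = (⅙)*(-2) = -⅓ ≈ -0.33333)
E = 4/3 (E = -⅓*2 + 2 = -⅔ + 2 = 4/3 ≈ 1.3333)
Y(b) = 5
m = 13/3 (m = 4/3 + (-4 - 1*(-7)) = 4/3 + (-4 + 7) = 4/3 + 3 = 13/3 ≈ 4.3333)
Y(31)*m = 5*(13/3) = 65/3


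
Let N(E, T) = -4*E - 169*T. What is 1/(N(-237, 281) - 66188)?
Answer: -1/112729 ≈ -8.8708e-6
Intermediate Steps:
N(E, T) = -169*T - 4*E
1/(N(-237, 281) - 66188) = 1/((-169*281 - 4*(-237)) - 66188) = 1/((-47489 + 948) - 66188) = 1/(-46541 - 66188) = 1/(-112729) = -1/112729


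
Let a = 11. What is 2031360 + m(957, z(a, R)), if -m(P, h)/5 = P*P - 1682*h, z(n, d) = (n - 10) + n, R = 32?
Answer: -2446965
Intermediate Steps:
z(n, d) = -10 + 2*n (z(n, d) = (-10 + n) + n = -10 + 2*n)
m(P, h) = -5*P² + 8410*h (m(P, h) = -5*(P*P - 1682*h) = -5*(P² - 1682*h) = -5*P² + 8410*h)
2031360 + m(957, z(a, R)) = 2031360 + (-5*957² + 8410*(-10 + 2*11)) = 2031360 + (-5*915849 + 8410*(-10 + 22)) = 2031360 + (-4579245 + 8410*12) = 2031360 + (-4579245 + 100920) = 2031360 - 4478325 = -2446965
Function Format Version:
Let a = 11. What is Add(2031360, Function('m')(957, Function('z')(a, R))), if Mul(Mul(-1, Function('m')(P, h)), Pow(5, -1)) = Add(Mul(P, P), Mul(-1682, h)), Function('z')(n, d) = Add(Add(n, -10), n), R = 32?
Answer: -2446965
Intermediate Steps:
Function('z')(n, d) = Add(-10, Mul(2, n)) (Function('z')(n, d) = Add(Add(-10, n), n) = Add(-10, Mul(2, n)))
Function('m')(P, h) = Add(Mul(-5, Pow(P, 2)), Mul(8410, h)) (Function('m')(P, h) = Mul(-5, Add(Mul(P, P), Mul(-1682, h))) = Mul(-5, Add(Pow(P, 2), Mul(-1682, h))) = Add(Mul(-5, Pow(P, 2)), Mul(8410, h)))
Add(2031360, Function('m')(957, Function('z')(a, R))) = Add(2031360, Add(Mul(-5, Pow(957, 2)), Mul(8410, Add(-10, Mul(2, 11))))) = Add(2031360, Add(Mul(-5, 915849), Mul(8410, Add(-10, 22)))) = Add(2031360, Add(-4579245, Mul(8410, 12))) = Add(2031360, Add(-4579245, 100920)) = Add(2031360, -4478325) = -2446965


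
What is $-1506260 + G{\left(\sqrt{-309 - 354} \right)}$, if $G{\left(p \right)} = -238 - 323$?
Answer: $-1506821$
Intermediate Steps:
$G{\left(p \right)} = -561$ ($G{\left(p \right)} = -238 - 323 = -561$)
$-1506260 + G{\left(\sqrt{-309 - 354} \right)} = -1506260 - 561 = -1506821$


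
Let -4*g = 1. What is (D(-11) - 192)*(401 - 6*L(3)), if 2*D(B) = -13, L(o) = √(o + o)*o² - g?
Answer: -317203/4 + 10719*√6 ≈ -53045.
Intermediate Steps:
g = -¼ (g = -¼*1 = -¼ ≈ -0.25000)
L(o) = ¼ + √2*o^(5/2) (L(o) = √(o + o)*o² - 1*(-¼) = √(2*o)*o² + ¼ = (√2*√o)*o² + ¼ = √2*o^(5/2) + ¼ = ¼ + √2*o^(5/2))
D(B) = -13/2 (D(B) = (½)*(-13) = -13/2)
(D(-11) - 192)*(401 - 6*L(3)) = (-13/2 - 192)*(401 - 6*(¼ + √2*3^(5/2))) = -397*(401 - 6*(¼ + √2*(9*√3)))/2 = -397*(401 - 6*(¼ + 9*√6))/2 = -397*(401 + (-3/2 - 54*√6))/2 = -397*(799/2 - 54*√6)/2 = -317203/4 + 10719*√6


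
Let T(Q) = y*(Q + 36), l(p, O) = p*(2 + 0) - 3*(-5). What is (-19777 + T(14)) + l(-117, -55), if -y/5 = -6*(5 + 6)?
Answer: -3496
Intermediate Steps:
y = 330 (y = -(-30)*(5 + 6) = -(-30)*11 = -5*(-66) = 330)
l(p, O) = 15 + 2*p (l(p, O) = p*2 + 15 = 2*p + 15 = 15 + 2*p)
T(Q) = 11880 + 330*Q (T(Q) = 330*(Q + 36) = 330*(36 + Q) = 11880 + 330*Q)
(-19777 + T(14)) + l(-117, -55) = (-19777 + (11880 + 330*14)) + (15 + 2*(-117)) = (-19777 + (11880 + 4620)) + (15 - 234) = (-19777 + 16500) - 219 = -3277 - 219 = -3496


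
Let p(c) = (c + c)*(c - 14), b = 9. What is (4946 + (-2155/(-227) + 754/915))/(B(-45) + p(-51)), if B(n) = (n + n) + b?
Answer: 1029451913/1360260045 ≈ 0.75681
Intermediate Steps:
p(c) = 2*c*(-14 + c) (p(c) = (2*c)*(-14 + c) = 2*c*(-14 + c))
B(n) = 9 + 2*n (B(n) = (n + n) + 9 = 2*n + 9 = 9 + 2*n)
(4946 + (-2155/(-227) + 754/915))/(B(-45) + p(-51)) = (4946 + (-2155/(-227) + 754/915))/((9 + 2*(-45)) + 2*(-51)*(-14 - 51)) = (4946 + (-2155*(-1/227) + 754*(1/915)))/((9 - 90) + 2*(-51)*(-65)) = (4946 + (2155/227 + 754/915))/(-81 + 6630) = (4946 + 2142983/207705)/6549 = (1029451913/207705)*(1/6549) = 1029451913/1360260045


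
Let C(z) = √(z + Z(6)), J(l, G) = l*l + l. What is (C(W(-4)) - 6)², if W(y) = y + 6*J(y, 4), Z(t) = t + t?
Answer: 116 - 48*√5 ≈ 8.6687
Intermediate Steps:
Z(t) = 2*t
J(l, G) = l + l² (J(l, G) = l² + l = l + l²)
W(y) = y + 6*y*(1 + y) (W(y) = y + 6*(y*(1 + y)) = y + 6*y*(1 + y))
C(z) = √(12 + z) (C(z) = √(z + 2*6) = √(z + 12) = √(12 + z))
(C(W(-4)) - 6)² = (√(12 - 4*(7 + 6*(-4))) - 6)² = (√(12 - 4*(7 - 24)) - 6)² = (√(12 - 4*(-17)) - 6)² = (√(12 + 68) - 6)² = (√80 - 6)² = (4*√5 - 6)² = (-6 + 4*√5)²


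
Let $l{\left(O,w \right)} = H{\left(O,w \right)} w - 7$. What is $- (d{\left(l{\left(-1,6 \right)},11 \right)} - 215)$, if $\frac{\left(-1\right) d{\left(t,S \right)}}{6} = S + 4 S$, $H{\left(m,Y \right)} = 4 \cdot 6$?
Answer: $545$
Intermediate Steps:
$H{\left(m,Y \right)} = 24$
$l{\left(O,w \right)} = -7 + 24 w$ ($l{\left(O,w \right)} = 24 w - 7 = -7 + 24 w$)
$d{\left(t,S \right)} = - 30 S$ ($d{\left(t,S \right)} = - 6 \left(S + 4 S\right) = - 6 \cdot 5 S = - 30 S$)
$- (d{\left(l{\left(-1,6 \right)},11 \right)} - 215) = - (\left(-30\right) 11 - 215) = - (-330 - 215) = \left(-1\right) \left(-545\right) = 545$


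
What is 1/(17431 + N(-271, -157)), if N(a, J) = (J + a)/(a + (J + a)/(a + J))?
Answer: 135/2353399 ≈ 5.7364e-5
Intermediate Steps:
N(a, J) = (J + a)/(1 + a) (N(a, J) = (J + a)/(a + (J + a)/(J + a)) = (J + a)/(a + 1) = (J + a)/(1 + a))
1/(17431 + N(-271, -157)) = 1/(17431 + (-157 - 271)/(1 - 271)) = 1/(17431 - 428/(-270)) = 1/(17431 - 1/270*(-428)) = 1/(17431 + 214/135) = 1/(2353399/135) = 135/2353399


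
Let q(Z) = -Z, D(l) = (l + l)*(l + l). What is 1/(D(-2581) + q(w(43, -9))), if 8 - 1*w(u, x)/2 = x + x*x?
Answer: 1/26646372 ≈ 3.7529e-8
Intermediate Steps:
D(l) = 4*l**2 (D(l) = (2*l)*(2*l) = 4*l**2)
w(u, x) = 16 - 2*x - 2*x**2 (w(u, x) = 16 - 2*(x + x*x) = 16 - 2*(x + x**2) = 16 + (-2*x - 2*x**2) = 16 - 2*x - 2*x**2)
1/(D(-2581) + q(w(43, -9))) = 1/(4*(-2581)**2 - (16 - 2*(-9) - 2*(-9)**2)) = 1/(4*6661561 - (16 + 18 - 2*81)) = 1/(26646244 - (16 + 18 - 162)) = 1/(26646244 - 1*(-128)) = 1/(26646244 + 128) = 1/26646372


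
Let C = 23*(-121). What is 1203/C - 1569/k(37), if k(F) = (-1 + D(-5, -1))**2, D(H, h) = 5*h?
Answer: -1469945/33396 ≈ -44.016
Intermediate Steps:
C = -2783
k(F) = 36 (k(F) = (-1 + 5*(-1))**2 = (-1 - 5)**2 = (-6)**2 = 36)
1203/C - 1569/k(37) = 1203/(-2783) - 1569/36 = 1203*(-1/2783) - 1569*1/36 = -1203/2783 - 523/12 = -1469945/33396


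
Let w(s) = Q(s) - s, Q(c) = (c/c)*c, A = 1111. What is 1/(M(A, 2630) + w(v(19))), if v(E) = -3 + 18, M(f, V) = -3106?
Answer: -1/3106 ≈ -0.00032196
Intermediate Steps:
v(E) = 15
Q(c) = c (Q(c) = 1*c = c)
w(s) = 0 (w(s) = s - s = 0)
1/(M(A, 2630) + w(v(19))) = 1/(-3106 + 0) = 1/(-3106) = -1/3106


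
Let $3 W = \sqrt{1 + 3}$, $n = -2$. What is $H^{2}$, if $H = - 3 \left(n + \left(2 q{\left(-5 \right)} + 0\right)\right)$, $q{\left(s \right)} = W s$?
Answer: $676$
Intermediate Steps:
$W = \frac{2}{3}$ ($W = \frac{\sqrt{1 + 3}}{3} = \frac{\sqrt{4}}{3} = \frac{1}{3} \cdot 2 = \frac{2}{3} \approx 0.66667$)
$q{\left(s \right)} = \frac{2 s}{3}$
$H = 26$ ($H = - 3 \left(-2 + \left(2 \cdot \frac{2}{3} \left(-5\right) + 0\right)\right) = - 3 \left(-2 + \left(2 \left(- \frac{10}{3}\right) + 0\right)\right) = - 3 \left(-2 + \left(- \frac{20}{3} + 0\right)\right) = - 3 \left(-2 - \frac{20}{3}\right) = \left(-3\right) \left(- \frac{26}{3}\right) = 26$)
$H^{2} = 26^{2} = 676$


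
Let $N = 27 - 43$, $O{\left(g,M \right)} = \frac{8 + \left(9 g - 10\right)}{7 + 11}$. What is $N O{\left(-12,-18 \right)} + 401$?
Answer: $\frac{4489}{9} \approx 498.78$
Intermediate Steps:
$O{\left(g,M \right)} = - \frac{1}{9} + \frac{g}{2}$ ($O{\left(g,M \right)} = \frac{8 + \left(-10 + 9 g\right)}{18} = \left(-2 + 9 g\right) \frac{1}{18} = - \frac{1}{9} + \frac{g}{2}$)
$N = -16$
$N O{\left(-12,-18 \right)} + 401 = - 16 \left(- \frac{1}{9} + \frac{1}{2} \left(-12\right)\right) + 401 = - 16 \left(- \frac{1}{9} - 6\right) + 401 = \left(-16\right) \left(- \frac{55}{9}\right) + 401 = \frac{880}{9} + 401 = \frac{4489}{9}$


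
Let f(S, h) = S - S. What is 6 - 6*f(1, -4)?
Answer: 6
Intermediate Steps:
f(S, h) = 0
6 - 6*f(1, -4) = 6 - 6*0 = 6 + 0 = 6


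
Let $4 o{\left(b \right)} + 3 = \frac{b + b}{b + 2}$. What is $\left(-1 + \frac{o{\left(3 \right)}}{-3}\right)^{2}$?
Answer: $\frac{289}{400} \approx 0.7225$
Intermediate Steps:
$o{\left(b \right)} = - \frac{3}{4} + \frac{b}{2 \left(2 + b\right)}$ ($o{\left(b \right)} = - \frac{3}{4} + \frac{\left(b + b\right) \frac{1}{b + 2}}{4} = - \frac{3}{4} + \frac{2 b \frac{1}{2 + b}}{4} = - \frac{3}{4} + \frac{b}{2 \left(2 + b\right)}$)
$\left(-1 + \frac{o{\left(3 \right)}}{-3}\right)^{2} = \left(-1 + \frac{\frac{1}{4} \frac{1}{2 + 3} \left(-6 - 3\right)}{-3}\right)^{2} = \left(-1 + \frac{-6 - 3}{4 \cdot 5} \left(- \frac{1}{3}\right)\right)^{2} = \left(-1 + \frac{1}{4} \cdot \frac{1}{5} \left(-9\right) \left(- \frac{1}{3}\right)\right)^{2} = \left(-1 - - \frac{3}{20}\right)^{2} = \left(-1 + \frac{3}{20}\right)^{2} = \left(- \frac{17}{20}\right)^{2} = \frac{289}{400}$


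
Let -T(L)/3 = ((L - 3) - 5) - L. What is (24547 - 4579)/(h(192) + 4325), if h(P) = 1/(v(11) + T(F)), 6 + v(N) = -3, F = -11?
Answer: 74880/16219 ≈ 4.6168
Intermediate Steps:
v(N) = -9 (v(N) = -6 - 3 = -9)
T(L) = 24 (T(L) = -3*(((L - 3) - 5) - L) = -3*(((-3 + L) - 5) - L) = -3*((-8 + L) - L) = -3*(-8) = 24)
h(P) = 1/15 (h(P) = 1/(-9 + 24) = 1/15)
(24547 - 4579)/(h(192) + 4325) = (24547 - 4579)/(1/15 + 4325) = 19968/(64876/15) = 19968*(15/64876) = 74880/16219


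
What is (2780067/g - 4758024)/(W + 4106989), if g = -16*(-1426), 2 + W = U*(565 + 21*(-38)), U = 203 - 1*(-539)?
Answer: -36185431839/29920149472 ≈ -1.2094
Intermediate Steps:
U = 742 (U = 203 + 539 = 742)
W = -172888 (W = -2 + 742*(565 + 21*(-38)) = -2 + 742*(565 - 798) = -2 + 742*(-233) = -2 - 172886 = -172888)
g = 22816
(2780067/g - 4758024)/(W + 4106989) = (2780067/22816 - 4758024)/(-172888 + 4106989) = (2780067*(1/22816) - 4758024)/3934101 = (2780067/22816 - 4758024)*(1/3934101) = -108556295517/22816*1/3934101 = -36185431839/29920149472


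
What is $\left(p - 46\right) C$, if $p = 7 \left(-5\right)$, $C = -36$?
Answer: $2916$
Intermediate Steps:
$p = -35$
$\left(p - 46\right) C = \left(-35 - 46\right) \left(-36\right) = \left(-81\right) \left(-36\right) = 2916$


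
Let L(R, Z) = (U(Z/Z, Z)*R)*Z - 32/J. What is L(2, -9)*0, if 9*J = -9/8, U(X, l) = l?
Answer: 0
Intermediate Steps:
J = -1/8 (J = (-9/8)/9 = (-9*1/8)/9 = (1/9)*(-9/8) = -1/8 ≈ -0.12500)
L(R, Z) = 256 + R*Z**2 (L(R, Z) = (Z*R)*Z - 32/(-1/8) = (R*Z)*Z - 32*(-8) = R*Z**2 + 256 = 256 + R*Z**2)
L(2, -9)*0 = (256 + 2*(-9)**2)*0 = (256 + 2*81)*0 = (256 + 162)*0 = 418*0 = 0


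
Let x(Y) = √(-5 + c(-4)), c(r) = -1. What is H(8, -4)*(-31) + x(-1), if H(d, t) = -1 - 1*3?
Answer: 124 + I*√6 ≈ 124.0 + 2.4495*I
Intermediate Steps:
x(Y) = I*√6 (x(Y) = √(-5 - 1) = √(-6) = I*√6)
H(d, t) = -4 (H(d, t) = -1 - 3 = -4)
H(8, -4)*(-31) + x(-1) = -4*(-31) + I*√6 = 124 + I*√6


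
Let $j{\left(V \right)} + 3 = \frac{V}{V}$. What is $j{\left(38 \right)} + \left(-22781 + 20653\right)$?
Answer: $-2130$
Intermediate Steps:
$j{\left(V \right)} = -2$ ($j{\left(V \right)} = -3 + \frac{V}{V} = -3 + 1 = -2$)
$j{\left(38 \right)} + \left(-22781 + 20653\right) = -2 + \left(-22781 + 20653\right) = -2 - 2128 = -2130$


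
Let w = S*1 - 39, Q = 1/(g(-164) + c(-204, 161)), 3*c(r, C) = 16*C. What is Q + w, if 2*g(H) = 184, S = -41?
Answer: -228157/2852 ≈ -79.999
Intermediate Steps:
c(r, C) = 16*C/3 (c(r, C) = (16*C)/3 = 16*C/3)
g(H) = 92 (g(H) = (½)*184 = 92)
Q = 3/2852 (Q = 1/(92 + (16/3)*161) = 1/(92 + 2576/3) = 1/(2852/3) = 3/2852 ≈ 0.0010519)
w = -80 (w = -41*1 - 39 = -41 - 39 = -80)
Q + w = 3/2852 - 80 = -228157/2852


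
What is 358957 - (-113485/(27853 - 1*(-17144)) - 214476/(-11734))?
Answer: 94759554781052/263997399 ≈ 3.5894e+5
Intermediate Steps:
358957 - (-113485/(27853 - 1*(-17144)) - 214476/(-11734)) = 358957 - (-113485/(27853 + 17144) - 214476*(-1/11734)) = 358957 - (-113485/44997 + 107238/5867) = 358957 - 1*4159571791/263997399 = 358957 - 4159571791/263997399 = 94759554781052/263997399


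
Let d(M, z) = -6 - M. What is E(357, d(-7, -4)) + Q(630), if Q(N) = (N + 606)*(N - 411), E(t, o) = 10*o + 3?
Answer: 270697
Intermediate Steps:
E(t, o) = 3 + 10*o
Q(N) = (-411 + N)*(606 + N) (Q(N) = (606 + N)*(-411 + N) = (-411 + N)*(606 + N))
E(357, d(-7, -4)) + Q(630) = (3 + 10*(-6 - 1*(-7))) + (-249066 + 630² + 195*630) = (3 + 10*(-6 + 7)) + (-249066 + 396900 + 122850) = (3 + 10*1) + 270684 = (3 + 10) + 270684 = 13 + 270684 = 270697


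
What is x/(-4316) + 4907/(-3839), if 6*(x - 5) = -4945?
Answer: -108202987/99414744 ≈ -1.0884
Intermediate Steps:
x = -4915/6 (x = 5 + (⅙)*(-4945) = 5 - 4945/6 = -4915/6 ≈ -819.17)
x/(-4316) + 4907/(-3839) = -4915/6/(-4316) + 4907/(-3839) = -4915/6*(-1/4316) + 4907*(-1/3839) = 4915/25896 - 4907/3839 = -108202987/99414744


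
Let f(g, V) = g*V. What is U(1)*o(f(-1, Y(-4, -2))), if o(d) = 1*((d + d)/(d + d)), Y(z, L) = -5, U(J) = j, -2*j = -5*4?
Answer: 10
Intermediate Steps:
j = 10 (j = -(-5)*4/2 = -1/2*(-20) = 10)
U(J) = 10
f(g, V) = V*g
o(d) = 1 (o(d) = 1*((2*d)/((2*d))) = 1*((2*d)*(1/(2*d))) = 1*1 = 1)
U(1)*o(f(-1, Y(-4, -2))) = 10*1 = 10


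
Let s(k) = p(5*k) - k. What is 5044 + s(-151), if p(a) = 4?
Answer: 5199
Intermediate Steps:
s(k) = 4 - k
5044 + s(-151) = 5044 + (4 - 1*(-151)) = 5044 + (4 + 151) = 5044 + 155 = 5199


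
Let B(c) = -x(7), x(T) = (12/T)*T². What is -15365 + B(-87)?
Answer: -15449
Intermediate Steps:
x(T) = 12*T
B(c) = -84 (B(c) = -12*7 = -1*84 = -84)
-15365 + B(-87) = -15365 - 84 = -15449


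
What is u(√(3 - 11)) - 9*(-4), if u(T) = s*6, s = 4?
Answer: 60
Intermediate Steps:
u(T) = 24 (u(T) = 4*6 = 24)
u(√(3 - 11)) - 9*(-4) = 24 - 9*(-4) = 24 + 36 = 60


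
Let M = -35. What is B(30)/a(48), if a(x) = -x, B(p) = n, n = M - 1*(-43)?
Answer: -⅙ ≈ -0.16667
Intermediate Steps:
n = 8 (n = -35 - 1*(-43) = -35 + 43 = 8)
B(p) = 8
B(30)/a(48) = 8/((-1*48)) = 8/(-48) = 8*(-1/48) = -⅙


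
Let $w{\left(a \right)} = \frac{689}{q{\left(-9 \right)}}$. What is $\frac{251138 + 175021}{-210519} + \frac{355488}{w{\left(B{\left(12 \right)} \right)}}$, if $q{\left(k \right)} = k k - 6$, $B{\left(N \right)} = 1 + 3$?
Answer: $\frac{623608860761}{16116399} \approx 38694.0$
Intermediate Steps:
$B{\left(N \right)} = 4$
$q{\left(k \right)} = -6 + k^{2}$ ($q{\left(k \right)} = k^{2} - 6 = -6 + k^{2}$)
$w{\left(a \right)} = \frac{689}{75}$ ($w{\left(a \right)} = \frac{689}{-6 + \left(-9\right)^{2}} = \frac{689}{-6 + 81} = \frac{689}{75}$)
$\frac{251138 + 175021}{-210519} + \frac{355488}{w{\left(B{\left(12 \right)} \right)}} = \frac{251138 + 175021}{-210519} + \frac{355488}{\frac{689}{75}} = 426159 \left(- \frac{1}{210519}\right) + 355488 \cdot \frac{75}{689} = - \frac{47351}{23391} + \frac{26661600}{689} = \frac{623608860761}{16116399}$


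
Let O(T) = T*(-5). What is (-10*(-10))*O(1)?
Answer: -500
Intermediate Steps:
O(T) = -5*T
(-10*(-10))*O(1) = (-10*(-10))*(-5*1) = 100*(-5) = -500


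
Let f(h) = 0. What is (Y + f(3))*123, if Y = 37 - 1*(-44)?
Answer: 9963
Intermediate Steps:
Y = 81 (Y = 37 + 44 = 81)
(Y + f(3))*123 = (81 + 0)*123 = 81*123 = 9963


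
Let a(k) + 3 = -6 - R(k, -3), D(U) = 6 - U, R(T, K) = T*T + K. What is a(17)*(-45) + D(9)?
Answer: 13272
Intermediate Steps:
R(T, K) = K + T**2 (R(T, K) = T**2 + K = K + T**2)
a(k) = -6 - k**2 (a(k) = -3 + (-6 - (-3 + k**2)) = -3 + (-6 + (3 - k**2)) = -3 + (-3 - k**2) = -6 - k**2)
a(17)*(-45) + D(9) = (-6 - 1*17**2)*(-45) + (6 - 1*9) = (-6 - 1*289)*(-45) + (6 - 9) = (-6 - 289)*(-45) - 3 = -295*(-45) - 3 = 13275 - 3 = 13272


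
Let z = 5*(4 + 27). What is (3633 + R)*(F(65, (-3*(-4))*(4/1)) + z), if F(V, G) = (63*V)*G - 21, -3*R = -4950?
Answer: 1039134402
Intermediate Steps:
z = 155 (z = 5*31 = 155)
R = 1650 (R = -⅓*(-4950) = 1650)
F(V, G) = -21 + 63*G*V (F(V, G) = 63*G*V - 21 = -21 + 63*G*V)
(3633 + R)*(F(65, (-3*(-4))*(4/1)) + z) = (3633 + 1650)*((-21 + 63*((-3*(-4))*(4/1))*65) + 155) = 5283*((-21 + 63*(12*(4*1))*65) + 155) = 5283*((-21 + 63*(12*4)*65) + 155) = 5283*((-21 + 63*48*65) + 155) = 5283*((-21 + 196560) + 155) = 5283*(196539 + 155) = 5283*196694 = 1039134402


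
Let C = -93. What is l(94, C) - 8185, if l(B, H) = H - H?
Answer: -8185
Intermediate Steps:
l(B, H) = 0
l(94, C) - 8185 = 0 - 8185 = -8185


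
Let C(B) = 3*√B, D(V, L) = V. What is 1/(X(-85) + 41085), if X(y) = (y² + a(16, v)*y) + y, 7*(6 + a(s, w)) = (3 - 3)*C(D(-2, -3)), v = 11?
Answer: 1/48735 ≈ 2.0519e-5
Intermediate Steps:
a(s, w) = -6 (a(s, w) = -6 + ((3 - 3)*(3*√(-2)))/7 = -6 + (0*(3*(I*√2)))/7 = -6 + (0*(3*I*√2))/7 = -6 + (⅐)*0 = -6 + 0 = -6)
X(y) = y² - 5*y (X(y) = (y² - 6*y) + y = y² - 5*y)
1/(X(-85) + 41085) = 1/(-85*(-5 - 85) + 41085) = 1/(-85*(-90) + 41085) = 1/(7650 + 41085) = 1/48735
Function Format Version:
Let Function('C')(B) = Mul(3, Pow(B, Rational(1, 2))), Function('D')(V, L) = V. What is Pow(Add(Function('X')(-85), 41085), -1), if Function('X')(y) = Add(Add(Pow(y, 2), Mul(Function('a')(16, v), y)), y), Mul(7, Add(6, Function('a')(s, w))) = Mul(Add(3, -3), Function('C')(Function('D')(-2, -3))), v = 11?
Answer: Rational(1, 48735) ≈ 2.0519e-5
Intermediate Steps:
Function('a')(s, w) = -6 (Function('a')(s, w) = Add(-6, Mul(Rational(1, 7), Mul(Add(3, -3), Mul(3, Pow(-2, Rational(1, 2)))))) = Add(-6, Mul(Rational(1, 7), Mul(0, Mul(3, Mul(I, Pow(2, Rational(1, 2))))))) = Add(-6, Mul(Rational(1, 7), Mul(0, Mul(3, I, Pow(2, Rational(1, 2)))))) = Add(-6, Mul(Rational(1, 7), 0)) = Add(-6, 0) = -6)
Function('X')(y) = Add(Pow(y, 2), Mul(-5, y)) (Function('X')(y) = Add(Add(Pow(y, 2), Mul(-6, y)), y) = Add(Pow(y, 2), Mul(-5, y)))
Pow(Add(Function('X')(-85), 41085), -1) = Pow(Add(Mul(-85, Add(-5, -85)), 41085), -1) = Pow(Add(Mul(-85, -90), 41085), -1) = Pow(Add(7650, 41085), -1) = Pow(48735, -1) = Rational(1, 48735)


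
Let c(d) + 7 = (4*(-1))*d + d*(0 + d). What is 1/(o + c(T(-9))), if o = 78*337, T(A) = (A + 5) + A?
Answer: 1/26500 ≈ 3.7736e-5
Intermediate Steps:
T(A) = 5 + 2*A (T(A) = (5 + A) + A = 5 + 2*A)
o = 26286
c(d) = -7 + d**2 - 4*d (c(d) = -7 + ((4*(-1))*d + d*(0 + d)) = -7 + (-4*d + d*d) = -7 + (-4*d + d**2) = -7 + (d**2 - 4*d) = -7 + d**2 - 4*d)
1/(o + c(T(-9))) = 1/(26286 + (-7 + (5 + 2*(-9))**2 - 4*(5 + 2*(-9)))) = 1/(26286 + (-7 + (5 - 18)**2 - 4*(5 - 18))) = 1/(26286 + (-7 + (-13)**2 - 4*(-13))) = 1/(26286 + (-7 + 169 + 52)) = 1/(26286 + 214) = 1/26500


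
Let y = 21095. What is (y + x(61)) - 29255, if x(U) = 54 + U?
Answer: -8045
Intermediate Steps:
(y + x(61)) - 29255 = (21095 + (54 + 61)) - 29255 = (21095 + 115) - 29255 = 21210 - 29255 = -8045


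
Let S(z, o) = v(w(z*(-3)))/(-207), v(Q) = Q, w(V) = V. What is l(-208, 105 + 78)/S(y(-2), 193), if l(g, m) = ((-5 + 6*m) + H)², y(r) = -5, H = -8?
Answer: -16245705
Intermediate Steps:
S(z, o) = z/69 (S(z, o) = (z*(-3))/(-207) = -3*z*(-1/207) = z/69)
l(g, m) = (-13 + 6*m)² (l(g, m) = ((-5 + 6*m) - 8)² = (-13 + 6*m)²)
l(-208, 105 + 78)/S(y(-2), 193) = (-13 + 6*(105 + 78))²/(((1/69)*(-5))) = (-13 + 6*183)²/(-5/69) = (-13 + 1098)²*(-69/5) = 1085²*(-69/5) = 1177225*(-69/5) = -16245705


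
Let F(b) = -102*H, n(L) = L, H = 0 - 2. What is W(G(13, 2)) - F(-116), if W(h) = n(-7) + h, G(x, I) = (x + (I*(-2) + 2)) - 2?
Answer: -202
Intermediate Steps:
H = -2
G(x, I) = x - 2*I (G(x, I) = (x + (-2*I + 2)) - 2 = (x + (2 - 2*I)) - 2 = (2 + x - 2*I) - 2 = x - 2*I)
F(b) = 204 (F(b) = -102*(-2) = 204)
W(h) = -7 + h
W(G(13, 2)) - F(-116) = (-7 + (13 - 2*2)) - 1*204 = (-7 + (13 - 4)) - 204 = (-7 + 9) - 204 = 2 - 204 = -202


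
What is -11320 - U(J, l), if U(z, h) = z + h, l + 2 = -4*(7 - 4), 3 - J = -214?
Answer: -11523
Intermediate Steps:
J = 217 (J = 3 - 1*(-214) = 3 + 214 = 217)
l = -14 (l = -2 - 4*(7 - 4) = -2 - 4*3 = -2 - 12 = -14)
U(z, h) = h + z
-11320 - U(J, l) = -11320 - (-14 + 217) = -11320 - 1*203 = -11320 - 203 = -11523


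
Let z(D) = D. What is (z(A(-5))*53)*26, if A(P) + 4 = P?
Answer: -12402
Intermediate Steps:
A(P) = -4 + P
(z(A(-5))*53)*26 = ((-4 - 5)*53)*26 = -9*53*26 = -477*26 = -12402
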